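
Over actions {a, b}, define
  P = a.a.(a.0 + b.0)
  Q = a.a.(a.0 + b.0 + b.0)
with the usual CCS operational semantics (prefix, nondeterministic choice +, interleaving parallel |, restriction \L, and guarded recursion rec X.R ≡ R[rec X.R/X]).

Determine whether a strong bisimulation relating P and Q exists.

P ~ Q

LTS(P): 4 reachable states
  p0 = a.a.(a.0 + b.0) | ··a··> p1
  p1 = a.(a.0 + b.0) | ··a··> p2
  p2 = a.0 + b.0 | ··a··> p3, ··b··> p3
  p3 = 0 | deadlocked
LTS(Q): 4 reachable states
  q0 = a.a.(a.0 + b.0 + b.0) | ··a··> q1
  q1 = a.(a.0 + b.0 + b.0) | ··a··> q2
  q2 = a.0 + b.0 + b.0 | ··a··> q3, ··b··> q3
  q3 = 0 | deadlocked
Coarsest stable partition (strong bisimilarity classes):
  B0 = {p0, q0}
  B1 = {p1, q1}
  B2 = {p2, q2}
  B3 = {p3, q3}
p0 ∈ B0, q0 ∈ B0 → same block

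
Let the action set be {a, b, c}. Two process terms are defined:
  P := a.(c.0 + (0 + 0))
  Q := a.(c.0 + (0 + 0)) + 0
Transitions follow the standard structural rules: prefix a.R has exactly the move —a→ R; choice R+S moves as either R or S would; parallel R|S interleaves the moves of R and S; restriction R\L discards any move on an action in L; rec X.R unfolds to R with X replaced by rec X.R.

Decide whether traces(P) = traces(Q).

LTS(P): 3 reachable states
  p0 = a.(c.0 + (0 + 0)) → —a→ p1
  p1 = c.0 + (0 + 0) → —c→ p2
  p2 = 0 → ·
LTS(Q): 3 reachable states
  q0 = a.(c.0 + (0 + 0)) + 0 → —a→ q1
  q1 = c.0 + (0 + 0) → —c→ q2
  q2 = 0 → ·
Coarsest stable partition (strong bisimilarity classes):
  B0 = {p0, q0}
  B1 = {p1, q1}
  B2 = {p2, q2}
p0 ∈ B0, q0 ∈ B0 → same block
Bisimilar ⇒ trace-equivalent.

trace-equivalent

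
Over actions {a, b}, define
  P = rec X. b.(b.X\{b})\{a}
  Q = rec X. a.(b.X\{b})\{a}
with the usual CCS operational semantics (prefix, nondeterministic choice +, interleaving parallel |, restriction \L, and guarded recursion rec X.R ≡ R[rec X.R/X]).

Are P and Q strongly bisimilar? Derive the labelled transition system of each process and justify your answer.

P's transition system — 3 states:
  u0 = rec X. b.(b.X\{b})\{a} | ··b··> u1
  u1 = (b.(rec X. b.(b.X\{b})\{a})\{b})\{a} | ··b··> u2
  u2 = (rec X. b.(b.X\{b})\{a})\{b}\{a} | ∅
Q's transition system — 3 states:
  v0 = rec X. a.(b.X\{b})\{a} | ··a··> v1
  v1 = (b.(rec X. a.(b.X\{b})\{a})\{b})\{a} | ··b··> v2
  v2 = (rec X. a.(b.X\{b})\{a})\{b}\{a} | ∅
Partition-refinement fixed point:
  B0 = {u0}
  B1 = {u1, v1}
  B2 = {u2, v2}
  B3 = {v0}
u0 ∈ B0, v0 ∈ B3 → different blocks

not bisimilar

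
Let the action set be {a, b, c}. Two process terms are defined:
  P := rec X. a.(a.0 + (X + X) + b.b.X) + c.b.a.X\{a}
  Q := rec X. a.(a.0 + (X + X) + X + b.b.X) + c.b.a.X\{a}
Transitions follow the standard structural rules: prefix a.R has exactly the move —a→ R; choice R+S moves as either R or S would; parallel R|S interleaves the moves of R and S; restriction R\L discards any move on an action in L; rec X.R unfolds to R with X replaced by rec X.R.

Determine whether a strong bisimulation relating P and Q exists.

P ~ Q

LTS(P): 9 reachable states
  m0 = rec X. a.(a.0 + (X + X) + b.b.X) + c.b.a.X\{a} has moves —a→ m1, —c→ m2
  m1 = a.0 + ((rec X. a.(a.0 + (X + X) + b.b.X) + c.b.a.X\{a}) + (rec X. a.(a.0 + (X + X) + b.b.X) + c.b.a.X\{a})) + b.b.(rec X. a.(a.0 + (X + X) + b.b.X) + c.b.a.X\{a}) has moves —a→ m1, —a→ m3, —b→ m4, —c→ m2
  m2 = b.a.(rec X. a.(a.0 + (X + X) + b.b.X) + c.b.a.X\{a})\{a} has moves —b→ m5
  m3 = 0 has moves stopped
  m4 = b.(rec X. a.(a.0 + (X + X) + b.b.X) + c.b.a.X\{a}) has moves —b→ m0
  m5 = a.(rec X. a.(a.0 + (X + X) + b.b.X) + c.b.a.X\{a})\{a} has moves —a→ m6
  m6 = (rec X. a.(a.0 + (X + X) + b.b.X) + c.b.a.X\{a})\{a} has moves —c→ m7
  m7 = (b.a.(rec X. a.(a.0 + (X + X) + b.b.X) + c.b.a.X\{a})\{a})\{a} has moves —b→ m8
  m8 = (a.(rec X. a.(a.0 + (X + X) + b.b.X) + c.b.a.X\{a})\{a})\{a} has moves stopped
LTS(Q): 9 reachable states
  n0 = rec X. a.(a.0 + (X + X) + X + b.b.X) + c.b.a.X\{a} has moves —a→ n1, —c→ n2
  n1 = a.0 + ((rec X. a.(a.0 + (X + X) + X + b.b.X) + c.b.a.X\{a}) + (rec X. a.(a.0 + (X + X) + X + b.b.X) + c.b.a.X\{a})) + (rec X. a.(a.0 + (X + X) + X + b.b.X) + c.b.a.X\{a}) + b.b.(rec X. a.(a.0 + (X + X) + X + b.b.X) + c.b.a.X\{a}) has moves —a→ n1, —a→ n3, —b→ n4, —c→ n2
  n2 = b.a.(rec X. a.(a.0 + (X + X) + X + b.b.X) + c.b.a.X\{a})\{a} has moves —b→ n5
  n3 = 0 has moves stopped
  n4 = b.(rec X. a.(a.0 + (X + X) + X + b.b.X) + c.b.a.X\{a}) has moves —b→ n0
  n5 = a.(rec X. a.(a.0 + (X + X) + X + b.b.X) + c.b.a.X\{a})\{a} has moves —a→ n6
  n6 = (rec X. a.(a.0 + (X + X) + X + b.b.X) + c.b.a.X\{a})\{a} has moves —c→ n7
  n7 = (b.a.(rec X. a.(a.0 + (X + X) + X + b.b.X) + c.b.a.X\{a})\{a})\{a} has moves —b→ n8
  n8 = (a.(rec X. a.(a.0 + (X + X) + X + b.b.X) + c.b.a.X\{a})\{a})\{a} has moves stopped
Coarsest stable partition (strong bisimilarity classes):
  B0 = {m0, n0}
  B1 = {m1, n1}
  B2 = {m3, m8, n3, n8}
  B3 = {m2, n2}
  B4 = {m5, n5}
  B5 = {m6, n6}
  B6 = {m7, n7}
  B7 = {m4, n4}
m0 ∈ B0, n0 ∈ B0 → same block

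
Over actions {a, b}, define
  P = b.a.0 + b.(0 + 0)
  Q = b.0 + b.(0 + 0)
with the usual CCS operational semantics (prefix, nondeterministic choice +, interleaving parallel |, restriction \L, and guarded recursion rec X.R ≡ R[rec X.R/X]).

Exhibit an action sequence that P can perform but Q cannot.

LTS(P): 4 reachable states
  u0 = b.a.0 + b.(0 + 0) ⊢ --b--▸ u1, --b--▸ u2
  u1 = 0 + 0 ⊢ (no moves)
  u2 = a.0 ⊢ --a--▸ u3
  u3 = 0 ⊢ (no moves)
LTS(Q): 3 reachable states
  v0 = b.0 + b.(0 + 0) ⊢ --b--▸ v1, --b--▸ v2
  v1 = 0 ⊢ (no moves)
  v2 = 0 + 0 ⊢ (no moves)
Executing ba from P (initial set {u0}):
  [1] b ⇒ {u1, u2}
  [2] a ⇒ {u3}
  ✓ P
Executing ba from Q (initial set {v0}):
  [1] b ⇒ {v1, v2}
  [2] a ⇒ no successor for Q

ba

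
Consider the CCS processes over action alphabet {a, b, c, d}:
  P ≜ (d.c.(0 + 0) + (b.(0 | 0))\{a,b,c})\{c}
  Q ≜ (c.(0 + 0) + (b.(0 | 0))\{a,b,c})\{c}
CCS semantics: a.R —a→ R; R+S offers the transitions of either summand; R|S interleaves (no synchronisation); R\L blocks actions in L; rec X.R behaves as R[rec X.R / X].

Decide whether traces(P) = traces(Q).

traces(P) ≠ traces(Q) — witness ⟨d⟩

Reachable graph of P (2 states):
  m0 = (d.c.(0 + 0) + (b.(0 | 0))\{a,b,c})\{c} | =d=> m1
  m1 = (c.(0 + 0))\{c} | deadlocked
Reachable graph of Q (1 states):
  n0 = (c.(0 + 0) + (b.(0 | 0))\{a,b,c})\{c} | deadlocked
Run σ = ⟨d⟩ on P: start {m0}
  [1] d ⇒ {m1}
  ✓ P
Run σ = ⟨d⟩ on Q: start {n0}
  [1] d ⇒ no successor for Q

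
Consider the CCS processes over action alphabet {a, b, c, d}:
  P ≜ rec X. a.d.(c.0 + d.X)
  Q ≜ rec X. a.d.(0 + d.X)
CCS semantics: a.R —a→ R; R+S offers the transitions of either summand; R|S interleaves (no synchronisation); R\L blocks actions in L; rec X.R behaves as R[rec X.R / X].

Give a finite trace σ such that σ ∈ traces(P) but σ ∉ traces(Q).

P's transition system — 4 states:
  p0 = rec X. a.d.(c.0 + d.X) has moves =a=> p1
  p1 = d.(c.0 + d.(rec X. a.d.(c.0 + d.X))) has moves =d=> p2
  p2 = c.0 + d.(rec X. a.d.(c.0 + d.X)) has moves =c=> p3, =d=> p0
  p3 = 0 has moves ·
Q's transition system — 3 states:
  q0 = rec X. a.d.(0 + d.X) has moves =a=> q1
  q1 = d.(0 + d.(rec X. a.d.(0 + d.X))) has moves =d=> q2
  q2 = 0 + d.(rec X. a.d.(0 + d.X)) has moves =d=> q0
Executing adc from P (initial set {p0}):
  [1] a ⇒ {p1}
  [2] d ⇒ {p2}
  [3] c ⇒ {p3}
  P completes σ.
Executing adc from Q (initial set {q0}):
  [1] a ⇒ {q1}
  [2] d ⇒ {q2}
  [3] c ⇒ no successor for Q

adc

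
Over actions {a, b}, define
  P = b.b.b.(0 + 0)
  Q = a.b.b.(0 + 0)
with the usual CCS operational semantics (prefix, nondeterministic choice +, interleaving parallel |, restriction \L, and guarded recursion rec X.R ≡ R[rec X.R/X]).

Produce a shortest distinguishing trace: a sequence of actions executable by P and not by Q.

b

Reachable graph of P (4 states):
  m0 = b.b.b.(0 + 0) ⊢ —b→ m1
  m1 = b.b.(0 + 0) ⊢ —b→ m2
  m2 = b.(0 + 0) ⊢ —b→ m3
  m3 = 0 + 0 ⊢ stopped
Reachable graph of Q (4 states):
  n0 = a.b.b.(0 + 0) ⊢ —a→ n1
  n1 = b.b.(0 + 0) ⊢ —b→ n2
  n2 = b.(0 + 0) ⊢ —b→ n3
  n3 = 0 + 0 ⊢ stopped
Trace ⟨b⟩ through P, begin at {m0}:
  [1] b ⇒ {m1}
  ✓ P
Trace ⟨b⟩ through Q, begin at {n0}:
  [1] b ⇒ ∅  — Q cannot continue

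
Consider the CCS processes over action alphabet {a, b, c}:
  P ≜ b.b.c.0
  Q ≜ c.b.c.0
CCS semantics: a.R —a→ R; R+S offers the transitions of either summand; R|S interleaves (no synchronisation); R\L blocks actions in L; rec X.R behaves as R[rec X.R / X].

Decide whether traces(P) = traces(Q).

NO — witness ⟨b⟩

P's transition system — 4 states:
  u0 = b.b.c.0 has moves =b=> u1
  u1 = b.c.0 has moves =b=> u2
  u2 = c.0 has moves =c=> u3
  u3 = 0 has moves deadlocked
Q's transition system — 4 states:
  v0 = c.b.c.0 has moves =c=> v1
  v1 = b.c.0 has moves =b=> v2
  v2 = c.0 has moves =c=> v3
  v3 = 0 has moves deadlocked
Run σ = ⟨b⟩ on P: start {u0}
  after b @ step 1: {u1}
  — P admits the full trace.
Run σ = ⟨b⟩ on Q: start {v0}
  after b @ step 1: no successor for Q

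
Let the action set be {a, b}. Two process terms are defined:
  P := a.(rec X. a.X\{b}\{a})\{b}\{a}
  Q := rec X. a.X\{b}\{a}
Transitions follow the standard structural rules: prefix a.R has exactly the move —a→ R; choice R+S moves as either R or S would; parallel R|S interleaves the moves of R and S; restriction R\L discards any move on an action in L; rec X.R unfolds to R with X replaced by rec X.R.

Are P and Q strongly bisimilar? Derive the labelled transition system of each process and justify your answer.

P's transition system — 2 states:
  s0 = a.(rec X. a.X\{b}\{a})\{b}\{a} ⊢ --a--▸ s1
  s1 = (rec X. a.X\{b}\{a})\{b}\{a} ⊢ ∅
Q's transition system — 2 states:
  t0 = rec X. a.X\{b}\{a} ⊢ --a--▸ t1
  t1 = (rec X. a.X\{b}\{a})\{b}\{a} ⊢ ∅
Partition-refinement fixed point:
  B0 = {s0, t0}
  B1 = {s1, t1}
s0 ∈ B0, t0 ∈ B0 → same block

P ~ Q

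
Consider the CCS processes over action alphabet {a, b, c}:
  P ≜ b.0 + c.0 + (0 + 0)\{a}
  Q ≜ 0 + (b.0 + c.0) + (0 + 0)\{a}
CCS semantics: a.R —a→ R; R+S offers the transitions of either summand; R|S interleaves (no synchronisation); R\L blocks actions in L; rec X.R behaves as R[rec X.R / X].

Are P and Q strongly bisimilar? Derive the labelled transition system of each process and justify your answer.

Reachable graph of P (2 states):
  s0 = b.0 + c.0 + (0 + 0)\{a} has moves ··b··> s1, ··c··> s1
  s1 = 0 has moves stopped
Reachable graph of Q (2 states):
  t0 = 0 + (b.0 + c.0) + (0 + 0)\{a} has moves ··b··> t1, ··c··> t1
  t1 = 0 has moves stopped
Bisimilarity quotient blocks:
  B0 = {s0, t0}
  B1 = {s1, t1}
s0 ∈ B0, t0 ∈ B0 → same block

YES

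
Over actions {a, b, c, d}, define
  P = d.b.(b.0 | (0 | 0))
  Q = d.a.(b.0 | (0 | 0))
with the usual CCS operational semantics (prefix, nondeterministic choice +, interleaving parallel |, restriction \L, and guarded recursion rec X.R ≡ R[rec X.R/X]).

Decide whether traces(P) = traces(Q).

NO — witness ⟨db⟩

P's transition system — 4 states:
  p0 = d.b.(b.0 | (0 | 0)) has moves =d=> p1
  p1 = b.(b.0 | (0 | 0)) has moves =b=> p2
  p2 = b.0 | (0 | 0) has moves =b=> p3
  p3 = 0 | (0 | 0) has moves (no moves)
Q's transition system — 4 states:
  q0 = d.a.(b.0 | (0 | 0)) has moves =d=> q1
  q1 = a.(b.0 | (0 | 0)) has moves =a=> q2
  q2 = b.0 | (0 | 0) has moves =b=> q3
  q3 = 0 | (0 | 0) has moves (no moves)
Trace ⟨db⟩ through P, begin at {p0}:
  [1] d ⇒ {p1}
  [2] b ⇒ {p2}
  P completes σ.
Trace ⟨db⟩ through Q, begin at {q0}:
  [1] d ⇒ {q1}
  [2] b ⇒ ∅  — Q cannot continue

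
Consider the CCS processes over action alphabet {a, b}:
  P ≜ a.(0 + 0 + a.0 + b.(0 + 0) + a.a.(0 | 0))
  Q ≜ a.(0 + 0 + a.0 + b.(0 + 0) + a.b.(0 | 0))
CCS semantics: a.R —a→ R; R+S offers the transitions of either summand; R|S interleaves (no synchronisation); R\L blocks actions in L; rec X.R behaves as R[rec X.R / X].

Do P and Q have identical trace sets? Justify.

NO — witness ⟨aaa⟩

Reachable graph of P (6 states):
  s0 = a.(0 + 0 + a.0 + b.(0 + 0) + a.a.(0 | 0)) | ··a··> s1
  s1 = 0 + 0 + a.0 + b.(0 + 0) + a.a.(0 | 0) | ··a··> s2, ··a··> s3, ··b··> s4
  s2 = 0 | ∅
  s3 = a.(0 | 0) | ··a··> s5
  s4 = 0 + 0 | ∅
  s5 = 0 | 0 | ∅
Reachable graph of Q (6 states):
  t0 = a.(0 + 0 + a.0 + b.(0 + 0) + a.b.(0 | 0)) | ··a··> t1
  t1 = 0 + 0 + a.0 + b.(0 + 0) + a.b.(0 | 0) | ··a··> t2, ··a··> t3, ··b··> t4
  t2 = 0 | ∅
  t3 = b.(0 | 0) | ··b··> t5
  t4 = 0 + 0 | ∅
  t5 = 0 | 0 | ∅
Run σ = ⟨aaa⟩ on P: start {s0}
  after a @ step 1: {s1}
  after a @ step 2: {s2, s3}
  after a @ step 3: {s5}
  P completes σ.
Run σ = ⟨aaa⟩ on Q: start {t0}
  after a @ step 1: {t1}
  after a @ step 2: {t2, t3}
  after a @ step 3: ∅  — Q cannot continue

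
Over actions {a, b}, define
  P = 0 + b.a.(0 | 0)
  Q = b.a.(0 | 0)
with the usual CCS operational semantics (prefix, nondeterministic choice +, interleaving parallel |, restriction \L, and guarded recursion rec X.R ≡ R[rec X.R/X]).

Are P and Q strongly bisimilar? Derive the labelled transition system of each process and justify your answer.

P ~ Q

LTS(P): 3 reachable states
  u0 = 0 + b.a.(0 | 0) ⊢ -b-> u1
  u1 = a.(0 | 0) ⊢ -a-> u2
  u2 = 0 | 0 ⊢ ∅
LTS(Q): 3 reachable states
  v0 = b.a.(0 | 0) ⊢ -b-> v1
  v1 = a.(0 | 0) ⊢ -a-> v2
  v2 = 0 | 0 ⊢ ∅
Partition-refinement fixed point:
  B0 = {u0, v0}
  B1 = {u1, v1}
  B2 = {u2, v2}
u0 ∈ B0, v0 ∈ B0 → same block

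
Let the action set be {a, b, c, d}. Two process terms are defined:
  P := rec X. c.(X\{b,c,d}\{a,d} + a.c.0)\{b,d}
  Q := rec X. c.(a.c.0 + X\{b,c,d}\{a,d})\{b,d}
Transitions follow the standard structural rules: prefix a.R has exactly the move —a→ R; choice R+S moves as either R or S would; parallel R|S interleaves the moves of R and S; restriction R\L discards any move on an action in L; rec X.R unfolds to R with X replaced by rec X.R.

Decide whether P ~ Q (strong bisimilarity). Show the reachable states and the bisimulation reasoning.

bisimilar

LTS(P): 4 reachable states
  p0 = rec X. c.(X\{b,c,d}\{a,d} + a.c.0)\{b,d} ⊢ --c--▸ p1
  p1 = ((rec X. c.(X\{b,c,d}\{a,d} + a.c.0)\{b,d})\{b,c,d}\{a,d} + a.c.0)\{b,d} ⊢ --a--▸ p2
  p2 = (c.0)\{b,d} ⊢ --c--▸ p3
  p3 = 0\{b,d} ⊢ ·
LTS(Q): 4 reachable states
  q0 = rec X. c.(a.c.0 + X\{b,c,d}\{a,d})\{b,d} ⊢ --c--▸ q1
  q1 = (a.c.0 + (rec X. c.(a.c.0 + X\{b,c,d}\{a,d})\{b,d})\{b,c,d}\{a,d})\{b,d} ⊢ --a--▸ q2
  q2 = (c.0)\{b,d} ⊢ --c--▸ q3
  q3 = 0\{b,d} ⊢ ·
Bisimilarity quotient blocks:
  B0 = {p0, q0}
  B1 = {p1, q1}
  B2 = {p2, q2}
  B3 = {p3, q3}
p0 ∈ B0, q0 ∈ B0 → same block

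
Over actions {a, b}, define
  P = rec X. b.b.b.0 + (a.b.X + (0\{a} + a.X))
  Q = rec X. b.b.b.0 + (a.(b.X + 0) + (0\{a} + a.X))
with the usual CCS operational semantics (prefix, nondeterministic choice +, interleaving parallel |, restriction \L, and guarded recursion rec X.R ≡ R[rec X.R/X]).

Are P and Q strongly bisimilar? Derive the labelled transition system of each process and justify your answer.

Reachable graph of P (5 states):
  p0 = rec X. b.b.b.0 + (a.b.X + (0\{a} + a.X)) | ··a··> p0, ··a··> p1, ··b··> p2
  p1 = b.(rec X. b.b.b.0 + (a.b.X + (0\{a} + a.X))) | ··b··> p0
  p2 = b.b.0 | ··b··> p3
  p3 = b.0 | ··b··> p4
  p4 = 0 | stopped
Reachable graph of Q (5 states):
  q0 = rec X. b.b.b.0 + (a.(b.X + 0) + (0\{a} + a.X)) | ··a··> q0, ··a··> q1, ··b··> q2
  q1 = b.(rec X. b.b.b.0 + (a.(b.X + 0) + (0\{a} + a.X))) + 0 | ··b··> q0
  q2 = b.b.0 | ··b··> q3
  q3 = b.0 | ··b··> q4
  q4 = 0 | stopped
Partition-refinement fixed point:
  B0 = {p0, q0}
  B1 = {p2, q2}
  B2 = {p3, q3}
  B3 = {p4, q4}
  B4 = {p1, q1}
p0 ∈ B0, q0 ∈ B0 → same block

P ~ Q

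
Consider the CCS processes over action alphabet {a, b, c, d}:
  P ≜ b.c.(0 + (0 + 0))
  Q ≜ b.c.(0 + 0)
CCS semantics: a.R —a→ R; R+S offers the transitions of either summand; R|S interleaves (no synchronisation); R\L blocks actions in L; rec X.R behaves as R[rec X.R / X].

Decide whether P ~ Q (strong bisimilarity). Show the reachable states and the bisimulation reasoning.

bisimilar

Reachable graph of P (3 states):
  p0 = b.c.(0 + (0 + 0)) :: -b-> p1
  p1 = c.(0 + (0 + 0)) :: -c-> p2
  p2 = 0 + (0 + 0) :: (no moves)
Reachable graph of Q (3 states):
  q0 = b.c.(0 + 0) :: -b-> q1
  q1 = c.(0 + 0) :: -c-> q2
  q2 = 0 + 0 :: (no moves)
Coarsest stable partition (strong bisimilarity classes):
  B0 = {p0, q0}
  B1 = {p1, q1}
  B2 = {p2, q2}
p0 ∈ B0, q0 ∈ B0 → same block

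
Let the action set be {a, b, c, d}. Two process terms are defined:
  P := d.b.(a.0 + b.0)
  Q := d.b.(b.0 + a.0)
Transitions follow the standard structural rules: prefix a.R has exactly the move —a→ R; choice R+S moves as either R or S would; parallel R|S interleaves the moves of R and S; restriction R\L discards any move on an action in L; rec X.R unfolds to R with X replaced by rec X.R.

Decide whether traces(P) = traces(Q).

LTS(P): 4 reachable states
  p0 = d.b.(a.0 + b.0) | =d=> p1
  p1 = b.(a.0 + b.0) | =b=> p2
  p2 = a.0 + b.0 | =a=> p3, =b=> p3
  p3 = 0 | stopped
LTS(Q): 4 reachable states
  q0 = d.b.(b.0 + a.0) | =d=> q1
  q1 = b.(b.0 + a.0) | =b=> q2
  q2 = b.0 + a.0 | =a=> q3, =b=> q3
  q3 = 0 | stopped
Coarsest stable partition (strong bisimilarity classes):
  B0 = {p0, q0}
  B1 = {p1, q1}
  B2 = {p2, q2}
  B3 = {p3, q3}
p0 ∈ B0, q0 ∈ B0 → same block
Bisimilar ⇒ trace-equivalent.

YES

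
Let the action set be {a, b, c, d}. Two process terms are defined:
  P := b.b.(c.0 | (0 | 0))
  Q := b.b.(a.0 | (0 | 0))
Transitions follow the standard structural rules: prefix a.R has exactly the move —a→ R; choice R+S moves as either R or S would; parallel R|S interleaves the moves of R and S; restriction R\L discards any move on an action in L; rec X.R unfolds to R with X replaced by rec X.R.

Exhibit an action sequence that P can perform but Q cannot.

bbc

LTS(P): 4 reachable states
  u0 = b.b.(c.0 | (0 | 0)) | -b-> u1
  u1 = b.(c.0 | (0 | 0)) | -b-> u2
  u2 = c.0 | (0 | 0) | -c-> u3
  u3 = 0 | (0 | 0) | stopped
LTS(Q): 4 reachable states
  v0 = b.b.(a.0 | (0 | 0)) | -b-> v1
  v1 = b.(a.0 | (0 | 0)) | -b-> v2
  v2 = a.0 | (0 | 0) | -a-> v3
  v3 = 0 | (0 | 0) | stopped
Trace ⟨bbc⟩ through P, begin at {u0}:
  [1] b ⇒ {u1}
  [2] b ⇒ {u2}
  [3] c ⇒ {u3}
  P completes σ.
Trace ⟨bbc⟩ through Q, begin at {v0}:
  [1] b ⇒ {v1}
  [2] b ⇒ {v2}
  [3] c ⇒ ∅  — Q cannot continue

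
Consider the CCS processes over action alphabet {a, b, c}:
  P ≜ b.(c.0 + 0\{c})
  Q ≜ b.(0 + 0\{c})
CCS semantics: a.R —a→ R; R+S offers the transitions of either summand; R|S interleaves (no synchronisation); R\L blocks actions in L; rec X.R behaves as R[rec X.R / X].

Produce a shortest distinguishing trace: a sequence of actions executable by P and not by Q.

bc

LTS(P): 3 reachable states
  m0 = b.(c.0 + 0\{c}) :: ··b··> m1
  m1 = c.0 + 0\{c} :: ··c··> m2
  m2 = 0 :: deadlocked
LTS(Q): 2 reachable states
  n0 = b.(0 + 0\{c}) :: ··b··> n1
  n1 = 0 + 0\{c} :: deadlocked
Trace ⟨bc⟩ through P, begin at {m0}:
  step 1 (b): {m1}
  step 2 (c): {m2}
  ✓ P
Trace ⟨bc⟩ through Q, begin at {n0}:
  step 1 (b): {n1}
  step 2 (c): ∅ (Q stuck)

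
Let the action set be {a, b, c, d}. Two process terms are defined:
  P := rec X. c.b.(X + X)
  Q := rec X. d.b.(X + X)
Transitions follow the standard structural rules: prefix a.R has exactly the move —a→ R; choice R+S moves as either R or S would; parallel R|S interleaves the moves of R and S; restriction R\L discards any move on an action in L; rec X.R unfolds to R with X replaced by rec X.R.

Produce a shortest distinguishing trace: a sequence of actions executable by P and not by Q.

P's transition system — 3 states:
  u0 = rec X. c.b.(X + X) has moves ··c··> u1
  u1 = b.((rec X. c.b.(X + X)) + (rec X. c.b.(X + X))) has moves ··b··> u2
  u2 = (rec X. c.b.(X + X)) + (rec X. c.b.(X + X)) has moves ··c··> u1
Q's transition system — 3 states:
  v0 = rec X. d.b.(X + X) has moves ··d··> v1
  v1 = b.((rec X. d.b.(X + X)) + (rec X. d.b.(X + X))) has moves ··b··> v2
  v2 = (rec X. d.b.(X + X)) + (rec X. d.b.(X + X)) has moves ··d··> v1
Trace ⟨c⟩ through P, begin at {u0}:
  [1] c ⇒ {u1}
  ✓ P
Trace ⟨c⟩ through Q, begin at {v0}:
  [1] c ⇒ ∅ (Q stuck)

c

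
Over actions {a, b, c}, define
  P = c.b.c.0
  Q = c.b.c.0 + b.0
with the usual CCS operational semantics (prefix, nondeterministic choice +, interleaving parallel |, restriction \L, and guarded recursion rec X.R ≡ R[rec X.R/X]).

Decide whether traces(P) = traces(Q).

traces(P) ≠ traces(Q) — witness ⟨b⟩

Reachable graph of P (4 states):
  u0 = c.b.c.0 ⊢ -c-> u1
  u1 = b.c.0 ⊢ -b-> u2
  u2 = c.0 ⊢ -c-> u3
  u3 = 0 ⊢ deadlocked
Reachable graph of Q (4 states):
  v0 = c.b.c.0 + b.0 ⊢ -b-> v1, -c-> v2
  v1 = 0 ⊢ deadlocked
  v2 = b.c.0 ⊢ -b-> v3
  v3 = c.0 ⊢ -c-> v1
Executing b from Q (initial set {v0}):
  after b @ step 1: {v1}
  — Q admits the full trace.
Executing b from P (initial set {u0}):
  after b @ step 1: ∅ (P stuck)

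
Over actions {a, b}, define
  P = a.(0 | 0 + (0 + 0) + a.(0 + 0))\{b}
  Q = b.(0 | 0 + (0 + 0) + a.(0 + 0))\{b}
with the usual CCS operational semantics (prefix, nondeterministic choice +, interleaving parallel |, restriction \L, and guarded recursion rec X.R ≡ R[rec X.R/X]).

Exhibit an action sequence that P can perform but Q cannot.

P's transition system — 3 states:
  u0 = a.(0 | 0 + (0 + 0) + a.(0 + 0))\{b} ⊢ —a→ u1
  u1 = (0 | 0 + (0 + 0) + a.(0 + 0))\{b} ⊢ —a→ u2
  u2 = (0 + 0)\{b} ⊢ (no moves)
Q's transition system — 3 states:
  v0 = b.(0 | 0 + (0 + 0) + a.(0 + 0))\{b} ⊢ —b→ v1
  v1 = (0 | 0 + (0 + 0) + a.(0 + 0))\{b} ⊢ —a→ v2
  v2 = (0 + 0)\{b} ⊢ (no moves)
Run σ = ⟨a⟩ on P: start {u0}
  after a @ step 1: {u1}
  P completes σ.
Run σ = ⟨a⟩ on Q: start {v0}
  after a @ step 1: no successor for Q

a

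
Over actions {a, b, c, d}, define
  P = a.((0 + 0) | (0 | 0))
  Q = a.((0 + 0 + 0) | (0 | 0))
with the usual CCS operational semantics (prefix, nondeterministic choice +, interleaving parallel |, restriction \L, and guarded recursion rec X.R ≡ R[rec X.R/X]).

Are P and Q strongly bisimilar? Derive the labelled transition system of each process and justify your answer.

P ~ Q

LTS(P): 2 reachable states
  p0 = a.((0 + 0) | (0 | 0)) → ··a··> p1
  p1 = (0 + 0) | (0 | 0) → (no moves)
LTS(Q): 2 reachable states
  q0 = a.((0 + 0 + 0) | (0 | 0)) → ··a··> q1
  q1 = (0 + 0 + 0) | (0 | 0) → (no moves)
Coarsest stable partition (strong bisimilarity classes):
  B0 = {p0, q0}
  B1 = {p1, q1}
p0 ∈ B0, q0 ∈ B0 → same block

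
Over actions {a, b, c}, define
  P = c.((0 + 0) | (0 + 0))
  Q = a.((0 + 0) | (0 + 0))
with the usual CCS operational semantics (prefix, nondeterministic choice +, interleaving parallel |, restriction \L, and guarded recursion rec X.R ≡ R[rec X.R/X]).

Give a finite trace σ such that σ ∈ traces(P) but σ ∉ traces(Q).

c

Reachable graph of P (2 states):
  m0 = c.((0 + 0) | (0 + 0)) :: --c--▸ m1
  m1 = (0 + 0) | (0 + 0) :: stopped
Reachable graph of Q (2 states):
  n0 = a.((0 + 0) | (0 + 0)) :: --a--▸ n1
  n1 = (0 + 0) | (0 + 0) :: stopped
Trace ⟨c⟩ through P, begin at {m0}:
  [1] c ⇒ {m1}
  ✓ P
Trace ⟨c⟩ through Q, begin at {n0}:
  [1] c ⇒ no successor for Q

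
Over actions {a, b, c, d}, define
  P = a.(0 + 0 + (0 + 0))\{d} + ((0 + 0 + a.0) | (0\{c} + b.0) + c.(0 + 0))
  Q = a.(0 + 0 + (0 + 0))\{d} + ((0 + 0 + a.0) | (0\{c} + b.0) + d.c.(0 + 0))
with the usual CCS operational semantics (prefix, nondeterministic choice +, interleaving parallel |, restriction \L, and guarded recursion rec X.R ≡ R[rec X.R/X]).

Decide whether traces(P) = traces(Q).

Reachable graph of P (6 states):
  s0 = a.(0 + 0 + (0 + 0))\{d} + ((0 + 0 + a.0) | (0\{c} + b.0) + c.(0 + 0)) :: --a--▸ s1, --a--▸ s2, --b--▸ s3, --c--▸ s4
  s1 = (0 + 0 + (0 + 0))\{d} :: deadlocked
  s2 = 0 | (0\{c} + b.0) :: --b--▸ s5
  s3 = (0 + 0 + a.0) | 0 :: --a--▸ s5
  s4 = 0 + 0 :: deadlocked
  s5 = 0 | 0 :: deadlocked
Reachable graph of Q (7 states):
  t0 = a.(0 + 0 + (0 + 0))\{d} + ((0 + 0 + a.0) | (0\{c} + b.0) + d.c.(0 + 0)) :: --a--▸ t1, --a--▸ t2, --b--▸ t3, --d--▸ t4
  t1 = (0 + 0 + (0 + 0))\{d} :: deadlocked
  t2 = 0 | (0\{c} + b.0) :: --b--▸ t5
  t3 = (0 + 0 + a.0) | 0 :: --a--▸ t5
  t4 = c.(0 + 0) :: --c--▸ t6
  t5 = 0 | 0 :: deadlocked
  t6 = 0 + 0 :: deadlocked
Run σ = ⟨c⟩ on P: start {s0}
  step 1 (c): {s4}
  — P admits the full trace.
Run σ = ⟨c⟩ on Q: start {t0}
  step 1 (c): no successor for Q

NO — witness ⟨c⟩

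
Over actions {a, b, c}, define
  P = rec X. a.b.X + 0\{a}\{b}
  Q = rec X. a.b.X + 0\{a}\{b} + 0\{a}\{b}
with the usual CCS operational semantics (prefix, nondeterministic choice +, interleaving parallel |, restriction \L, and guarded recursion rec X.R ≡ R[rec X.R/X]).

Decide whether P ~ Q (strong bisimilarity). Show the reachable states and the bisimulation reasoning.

LTS(P): 2 reachable states
  m0 = rec X. a.b.X + 0\{a}\{b} ⊢ —a→ m1
  m1 = b.(rec X. a.b.X + 0\{a}\{b}) ⊢ —b→ m0
LTS(Q): 2 reachable states
  n0 = rec X. a.b.X + 0\{a}\{b} + 0\{a}\{b} ⊢ —a→ n1
  n1 = b.(rec X. a.b.X + 0\{a}\{b} + 0\{a}\{b}) ⊢ —b→ n0
Bisimilarity quotient blocks:
  B0 = {m0, n0}
  B1 = {m1, n1}
m0 ∈ B0, n0 ∈ B0 → same block

YES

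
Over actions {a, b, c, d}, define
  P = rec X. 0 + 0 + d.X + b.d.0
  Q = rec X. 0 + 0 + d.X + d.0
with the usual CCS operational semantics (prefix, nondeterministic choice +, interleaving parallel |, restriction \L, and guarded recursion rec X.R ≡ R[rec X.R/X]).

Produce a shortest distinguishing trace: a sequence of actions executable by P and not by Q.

LTS(P): 3 reachable states
  s0 = rec X. 0 + 0 + d.X + b.d.0 → ··b··> s1, ··d··> s0
  s1 = d.0 → ··d··> s2
  s2 = 0 → ·
LTS(Q): 2 reachable states
  t0 = rec X. 0 + 0 + d.X + d.0 → ··d··> t0, ··d··> t1
  t1 = 0 → ·
Executing b from P (initial set {s0}):
  step 1 (b): {s1}
  P completes σ.
Executing b from Q (initial set {t0}):
  step 1 (b): ∅  — Q cannot continue

b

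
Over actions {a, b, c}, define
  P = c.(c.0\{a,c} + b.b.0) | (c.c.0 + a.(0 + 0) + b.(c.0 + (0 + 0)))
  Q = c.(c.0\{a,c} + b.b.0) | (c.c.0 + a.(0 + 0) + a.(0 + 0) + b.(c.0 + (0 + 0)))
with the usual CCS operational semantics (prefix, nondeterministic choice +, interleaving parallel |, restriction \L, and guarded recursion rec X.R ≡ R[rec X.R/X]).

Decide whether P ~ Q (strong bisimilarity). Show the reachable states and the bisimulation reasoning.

bisimilar

LTS(P): 25 reachable states
  s0 = c.(c.0\{a,c} + b.b.0) | (c.c.0 + a.(0 + 0) + b.(c.0 + (0 + 0))) → =a=> s1, =b=> s2, =c=> s3, =c=> s4
  s1 = c.(c.0\{a,c} + b.b.0) | (0 + 0) → =c=> s5
  s2 = c.(c.0\{a,c} + b.b.0) | (c.0 + (0 + 0)) → =c=> s6, =c=> s7
  s3 = (c.0\{a,c} + b.b.0) | (c.c.0 + a.(0 + 0) + b.(c.0 + (0 + 0))) → =a=> s5, =b=> s6, =b=> s8, =c=> s10, =c=> s9
  s4 = c.(c.0\{a,c} + b.b.0) | c.0 → =c=> s7, =c=> s9
  s5 = (c.0\{a,c} + b.b.0) | (0 + 0) → =b=> s11, =c=> s12
  s6 = (c.0\{a,c} + b.b.0) | (c.0 + (0 + 0)) → =b=> s13, =c=> s14, =c=> s15
  s7 = c.(c.0\{a,c} + b.b.0) | 0 → =c=> s14
  s8 = b.0 | (c.c.0 + a.(0 + 0) + b.(c.0 + (0 + 0))) → =a=> s11, =b=> s13, =b=> s16, =c=> s17
  s9 = (c.0\{a,c} + b.b.0) | c.0 → =b=> s17, =c=> s14, =c=> s18
  s10 = 0\{a,c} | (c.c.0 + a.(0 + 0) + b.(c.0 + (0 + 0))) → =a=> s12, =b=> s15, =c=> s18
  s11 = b.0 | (0 + 0) → =b=> s19
  s12 = 0\{a,c} | (0 + 0) → deadlocked
  s13 = b.0 | (c.0 + (0 + 0)) → =b=> s20, =c=> s21
  s14 = (c.0\{a,c} + b.b.0) | 0 → =b=> s21, =c=> s22
  s15 = 0\{a,c} | (c.0 + (0 + 0)) → =c=> s22
  s16 = 0 | (c.c.0 + a.(0 + 0) + b.(c.0 + (0 + 0))) → =a=> s19, =b=> s20, =c=> s23
  s17 = b.0 | c.0 → =b=> s23, =c=> s21
  s18 = 0\{a,c} | c.0 → =c=> s22
  s19 = 0 | (0 + 0) → deadlocked
  s20 = 0 | (c.0 + (0 + 0)) → =c=> s24
  s21 = b.0 | 0 → =b=> s24
  s22 = 0\{a,c} | 0 → deadlocked
  s23 = 0 | c.0 → =c=> s24
  s24 = 0 | 0 → deadlocked
LTS(Q): 25 reachable states
  t0 = c.(c.0\{a,c} + b.b.0) | (c.c.0 + a.(0 + 0) + a.(0 + 0) + b.(c.0 + (0 + 0))) → =a=> t1, =b=> t2, =c=> t3, =c=> t4
  t1 = c.(c.0\{a,c} + b.b.0) | (0 + 0) → =c=> t5
  t2 = c.(c.0\{a,c} + b.b.0) | (c.0 + (0 + 0)) → =c=> t6, =c=> t7
  t3 = (c.0\{a,c} + b.b.0) | (c.c.0 + a.(0 + 0) + a.(0 + 0) + b.(c.0 + (0 + 0))) → =a=> t5, =b=> t6, =b=> t8, =c=> t10, =c=> t9
  t4 = c.(c.0\{a,c} + b.b.0) | c.0 → =c=> t7, =c=> t9
  t5 = (c.0\{a,c} + b.b.0) | (0 + 0) → =b=> t11, =c=> t12
  t6 = (c.0\{a,c} + b.b.0) | (c.0 + (0 + 0)) → =b=> t13, =c=> t14, =c=> t15
  t7 = c.(c.0\{a,c} + b.b.0) | 0 → =c=> t14
  t8 = b.0 | (c.c.0 + a.(0 + 0) + a.(0 + 0) + b.(c.0 + (0 + 0))) → =a=> t11, =b=> t13, =b=> t16, =c=> t17
  t9 = (c.0\{a,c} + b.b.0) | c.0 → =b=> t17, =c=> t14, =c=> t18
  t10 = 0\{a,c} | (c.c.0 + a.(0 + 0) + a.(0 + 0) + b.(c.0 + (0 + 0))) → =a=> t12, =b=> t15, =c=> t18
  t11 = b.0 | (0 + 0) → =b=> t19
  t12 = 0\{a,c} | (0 + 0) → deadlocked
  t13 = b.0 | (c.0 + (0 + 0)) → =b=> t20, =c=> t21
  t14 = (c.0\{a,c} + b.b.0) | 0 → =b=> t21, =c=> t22
  t15 = 0\{a,c} | (c.0 + (0 + 0)) → =c=> t22
  t16 = 0 | (c.c.0 + a.(0 + 0) + a.(0 + 0) + b.(c.0 + (0 + 0))) → =a=> t19, =b=> t20, =c=> t23
  t17 = b.0 | c.0 → =b=> t23, =c=> t21
  t18 = 0\{a,c} | c.0 → =c=> t22
  t19 = 0 | (0 + 0) → deadlocked
  t20 = 0 | (c.0 + (0 + 0)) → =c=> t24
  t21 = b.0 | 0 → =b=> t24
  t22 = 0\{a,c} | 0 → deadlocked
  t23 = 0 | c.0 → =c=> t24
  t24 = 0 | 0 → deadlocked
Partition-refinement fixed point:
  B0 = {s0, t0}
  B1 = {s3, t3}
  B2 = {s6, s9, t6, t9}
  B3 = {s15, s18, s20, s23, t15, t18, t20, t23}
  B4 = {s12, s19, s22, s24, t12, t19, t22, t24}
  B5 = {s13, s17, t13, t17}
  B6 = {s11, s21, t11, t21}
  B7 = {s14, s5, t14, t5}
  B8 = {s10, s16, t10, t16}
  B9 = {s8, t8}
  B10 = {s2, s4, t2, t4}
  B11 = {s1, s7, t1, t7}
s0 ∈ B0, t0 ∈ B0 → same block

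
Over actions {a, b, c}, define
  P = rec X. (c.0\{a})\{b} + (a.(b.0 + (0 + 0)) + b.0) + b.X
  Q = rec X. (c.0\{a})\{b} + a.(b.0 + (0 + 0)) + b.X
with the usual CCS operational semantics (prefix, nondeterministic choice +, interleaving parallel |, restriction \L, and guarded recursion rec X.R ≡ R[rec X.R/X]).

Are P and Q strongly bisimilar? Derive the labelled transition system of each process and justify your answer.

P ≁ Q

Reachable graph of P (4 states):
  m0 = rec X. (c.0\{a})\{b} + (a.(b.0 + (0 + 0)) + b.0) + b.X → —a→ m1, —b→ m0, —b→ m2, —c→ m3
  m1 = b.0 + (0 + 0) → —b→ m2
  m2 = 0 → (no moves)
  m3 = 0\{a}\{b} → (no moves)
Reachable graph of Q (4 states):
  n0 = rec X. (c.0\{a})\{b} + a.(b.0 + (0 + 0)) + b.X → —a→ n1, —b→ n0, —c→ n2
  n1 = b.0 + (0 + 0) → —b→ n3
  n2 = 0\{a}\{b} → (no moves)
  n3 = 0 → (no moves)
Partition-refinement fixed point:
  B0 = {m0}
  B1 = {m2, m3, n2, n3}
  B2 = {m1, n1}
  B3 = {n0}
m0 ∈ B0, n0 ∈ B3 → different blocks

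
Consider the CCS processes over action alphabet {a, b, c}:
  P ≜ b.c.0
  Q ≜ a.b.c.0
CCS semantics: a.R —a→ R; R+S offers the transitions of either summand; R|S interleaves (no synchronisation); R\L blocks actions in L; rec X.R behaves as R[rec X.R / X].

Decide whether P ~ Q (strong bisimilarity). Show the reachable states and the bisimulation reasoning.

Reachable graph of P (3 states):
  m0 = b.c.0 | =b=> m1
  m1 = c.0 | =c=> m2
  m2 = 0 | stopped
Reachable graph of Q (4 states):
  n0 = a.b.c.0 | =a=> n1
  n1 = b.c.0 | =b=> n2
  n2 = c.0 | =c=> n3
  n3 = 0 | stopped
Coarsest stable partition (strong bisimilarity classes):
  B0 = {m0, n1}
  B1 = {m1, n2}
  B2 = {m2, n3}
  B3 = {n0}
m0 ∈ B0, n0 ∈ B3 → different blocks

not bisimilar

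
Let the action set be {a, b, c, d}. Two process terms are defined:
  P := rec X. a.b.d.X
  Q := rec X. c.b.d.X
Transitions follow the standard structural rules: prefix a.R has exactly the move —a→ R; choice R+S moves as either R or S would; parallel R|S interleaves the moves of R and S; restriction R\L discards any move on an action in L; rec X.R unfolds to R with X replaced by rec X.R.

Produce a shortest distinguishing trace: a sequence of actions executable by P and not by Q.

P's transition system — 3 states:
  s0 = rec X. a.b.d.X has moves ··a··> s1
  s1 = b.d.(rec X. a.b.d.X) has moves ··b··> s2
  s2 = d.(rec X. a.b.d.X) has moves ··d··> s0
Q's transition system — 3 states:
  t0 = rec X. c.b.d.X has moves ··c··> t1
  t1 = b.d.(rec X. c.b.d.X) has moves ··b··> t2
  t2 = d.(rec X. c.b.d.X) has moves ··d··> t0
Run σ = ⟨a⟩ on P: start {s0}
  [1] a ⇒ {s1}
  P completes σ.
Run σ = ⟨a⟩ on Q: start {t0}
  [1] a ⇒ ∅  — Q cannot continue

a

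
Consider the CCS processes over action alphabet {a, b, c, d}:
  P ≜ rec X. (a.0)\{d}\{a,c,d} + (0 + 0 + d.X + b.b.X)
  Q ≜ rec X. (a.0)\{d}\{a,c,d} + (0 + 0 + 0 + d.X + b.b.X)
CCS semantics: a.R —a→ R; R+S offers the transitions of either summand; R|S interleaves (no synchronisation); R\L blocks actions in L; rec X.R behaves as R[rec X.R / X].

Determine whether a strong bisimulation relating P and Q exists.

bisimilar

LTS(P): 2 reachable states
  s0 = rec X. (a.0)\{d}\{a,c,d} + (0 + 0 + d.X + b.b.X) | ··b··> s1, ··d··> s0
  s1 = b.(rec X. (a.0)\{d}\{a,c,d} + (0 + 0 + d.X + b.b.X)) | ··b··> s0
LTS(Q): 2 reachable states
  t0 = rec X. (a.0)\{d}\{a,c,d} + (0 + 0 + 0 + d.X + b.b.X) | ··b··> t1, ··d··> t0
  t1 = b.(rec X. (a.0)\{d}\{a,c,d} + (0 + 0 + 0 + d.X + b.b.X)) | ··b··> t0
Partition-refinement fixed point:
  B0 = {s0, t0}
  B1 = {s1, t1}
s0 ∈ B0, t0 ∈ B0 → same block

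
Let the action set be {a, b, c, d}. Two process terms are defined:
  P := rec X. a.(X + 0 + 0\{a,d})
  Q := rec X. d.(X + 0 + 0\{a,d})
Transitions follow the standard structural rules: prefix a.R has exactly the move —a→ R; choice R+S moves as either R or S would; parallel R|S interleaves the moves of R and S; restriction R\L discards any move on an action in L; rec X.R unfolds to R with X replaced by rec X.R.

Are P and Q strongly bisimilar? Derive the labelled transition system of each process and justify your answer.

Reachable graph of P (2 states):
  u0 = rec X. a.(X + 0 + 0\{a,d}) :: ··a··> u1
  u1 = (rec X. a.(X + 0 + 0\{a,d})) + 0 + 0\{a,d} :: ··a··> u1
Reachable graph of Q (2 states):
  v0 = rec X. d.(X + 0 + 0\{a,d}) :: ··d··> v1
  v1 = (rec X. d.(X + 0 + 0\{a,d})) + 0 + 0\{a,d} :: ··d··> v1
Coarsest stable partition (strong bisimilarity classes):
  B0 = {u0, u1}
  B1 = {v0, v1}
u0 ∈ B0, v0 ∈ B1 → different blocks

NO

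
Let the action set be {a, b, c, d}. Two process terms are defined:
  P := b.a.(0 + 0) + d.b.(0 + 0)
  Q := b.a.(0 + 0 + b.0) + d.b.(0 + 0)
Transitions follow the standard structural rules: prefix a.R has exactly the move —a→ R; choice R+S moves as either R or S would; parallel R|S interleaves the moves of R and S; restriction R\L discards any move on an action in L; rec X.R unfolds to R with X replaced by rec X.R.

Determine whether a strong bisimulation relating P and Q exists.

P ≁ Q

Reachable graph of P (4 states):
  m0 = b.a.(0 + 0) + d.b.(0 + 0) | —b→ m1, —d→ m2
  m1 = a.(0 + 0) | —a→ m3
  m2 = b.(0 + 0) | —b→ m3
  m3 = 0 + 0 | (no moves)
Reachable graph of Q (6 states):
  n0 = b.a.(0 + 0 + b.0) + d.b.(0 + 0) | —b→ n1, —d→ n2
  n1 = a.(0 + 0 + b.0) | —a→ n3
  n2 = b.(0 + 0) | —b→ n4
  n3 = 0 + 0 + b.0 | —b→ n5
  n4 = 0 + 0 | (no moves)
  n5 = 0 | (no moves)
Partition-refinement fixed point:
  B0 = {m0}
  B1 = {m2, n2, n3}
  B2 = {m3, n4, n5}
  B3 = {m1}
  B4 = {n0}
  B5 = {n1}
m0 ∈ B0, n0 ∈ B4 → different blocks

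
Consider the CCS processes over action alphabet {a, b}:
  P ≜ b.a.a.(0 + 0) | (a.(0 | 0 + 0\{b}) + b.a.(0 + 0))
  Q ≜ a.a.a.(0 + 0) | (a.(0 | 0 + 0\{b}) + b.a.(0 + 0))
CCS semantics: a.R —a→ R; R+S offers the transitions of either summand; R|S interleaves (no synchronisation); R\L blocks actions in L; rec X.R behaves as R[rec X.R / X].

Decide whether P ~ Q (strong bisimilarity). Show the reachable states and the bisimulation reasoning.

NO

P's transition system — 16 states:
  s0 = b.a.a.(0 + 0) | (a.(0 | 0 + 0\{b}) + b.a.(0 + 0)) :: -a-> s1, -b-> s2, -b-> s3
  s1 = b.a.a.(0 + 0) | (0 | 0 + 0\{b}) :: -b-> s4
  s2 = a.a.(0 + 0) | (a.(0 | 0 + 0\{b}) + b.a.(0 + 0)) :: -a-> s4, -a-> s5, -b-> s6
  s3 = b.a.a.(0 + 0) | a.(0 + 0) :: -a-> s7, -b-> s6
  s4 = a.a.(0 + 0) | (0 | 0 + 0\{b}) :: -a-> s8
  s5 = a.(0 + 0) | (a.(0 | 0 + 0\{b}) + b.a.(0 + 0)) :: -a-> s8, -a-> s9, -b-> s10
  s6 = a.a.(0 + 0) | a.(0 + 0) :: -a-> s10, -a-> s11
  s7 = b.a.a.(0 + 0) | (0 + 0) :: -b-> s11
  s8 = a.(0 + 0) | (0 | 0 + 0\{b}) :: -a-> s12
  s9 = (0 + 0) | (a.(0 | 0 + 0\{b}) + b.a.(0 + 0)) :: -a-> s12, -b-> s13
  s10 = a.(0 + 0) | a.(0 + 0) :: -a-> s13, -a-> s14
  s11 = a.a.(0 + 0) | (0 + 0) :: -a-> s14
  s12 = (0 + 0) | (0 | 0 + 0\{b}) :: deadlocked
  s13 = (0 + 0) | a.(0 + 0) :: -a-> s15
  s14 = a.(0 + 0) | (0 + 0) :: -a-> s15
  s15 = (0 + 0) | (0 + 0) :: deadlocked
Q's transition system — 16 states:
  t0 = a.a.a.(0 + 0) | (a.(0 | 0 + 0\{b}) + b.a.(0 + 0)) :: -a-> t1, -a-> t2, -b-> t3
  t1 = a.a.(0 + 0) | (a.(0 | 0 + 0\{b}) + b.a.(0 + 0)) :: -a-> t4, -a-> t5, -b-> t6
  t2 = a.a.a.(0 + 0) | (0 | 0 + 0\{b}) :: -a-> t5
  t3 = a.a.a.(0 + 0) | a.(0 + 0) :: -a-> t6, -a-> t7
  t4 = a.(0 + 0) | (a.(0 | 0 + 0\{b}) + b.a.(0 + 0)) :: -a-> t8, -a-> t9, -b-> t10
  t5 = a.a.(0 + 0) | (0 | 0 + 0\{b}) :: -a-> t9
  t6 = a.a.(0 + 0) | a.(0 + 0) :: -a-> t10, -a-> t11
  t7 = a.a.a.(0 + 0) | (0 + 0) :: -a-> t11
  t8 = (0 + 0) | (a.(0 | 0 + 0\{b}) + b.a.(0 + 0)) :: -a-> t12, -b-> t13
  t9 = a.(0 + 0) | (0 | 0 + 0\{b}) :: -a-> t12
  t10 = a.(0 + 0) | a.(0 + 0) :: -a-> t13, -a-> t14
  t11 = a.a.(0 + 0) | (0 + 0) :: -a-> t14
  t12 = (0 + 0) | (0 | 0 + 0\{b}) :: deadlocked
  t13 = (0 + 0) | a.(0 + 0) :: -a-> t15
  t14 = a.(0 + 0) | (0 + 0) :: -a-> t15
  t15 = (0 + 0) | (0 + 0) :: deadlocked
Bisimilarity quotient blocks:
  B0 = {s0}
  B1 = {s3}
  B2 = {s1, s7}
  B3 = {s10, s11, s4, t10, t11, t5}
  B4 = {s13, s14, s8, t13, t14, t9}
  B5 = {s12, s15, t12, t15}
  B6 = {s6, t2, t6, t7}
  B7 = {s2, t1}
  B8 = {s5, t4}
  B9 = {s9, t8}
  B10 = {t0}
  B11 = {t3}
s0 ∈ B0, t0 ∈ B10 → different blocks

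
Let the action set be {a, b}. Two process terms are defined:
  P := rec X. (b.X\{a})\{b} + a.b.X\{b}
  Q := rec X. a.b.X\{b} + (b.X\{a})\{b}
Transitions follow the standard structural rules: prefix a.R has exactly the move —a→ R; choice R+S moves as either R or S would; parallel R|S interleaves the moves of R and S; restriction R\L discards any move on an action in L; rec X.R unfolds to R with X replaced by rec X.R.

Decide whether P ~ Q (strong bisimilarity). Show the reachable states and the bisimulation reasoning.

LTS(P): 4 reachable states
  p0 = rec X. (b.X\{a})\{b} + a.b.X\{b} :: —a→ p1
  p1 = b.(rec X. (b.X\{a})\{b} + a.b.X\{b})\{b} :: —b→ p2
  p2 = (rec X. (b.X\{a})\{b} + a.b.X\{b})\{b} :: —a→ p3
  p3 = (b.(rec X. (b.X\{a})\{b} + a.b.X\{b})\{b})\{b} :: (no moves)
LTS(Q): 4 reachable states
  q0 = rec X. a.b.X\{b} + (b.X\{a})\{b} :: —a→ q1
  q1 = b.(rec X. a.b.X\{b} + (b.X\{a})\{b})\{b} :: —b→ q2
  q2 = (rec X. a.b.X\{b} + (b.X\{a})\{b})\{b} :: —a→ q3
  q3 = (b.(rec X. a.b.X\{b} + (b.X\{a})\{b})\{b})\{b} :: (no moves)
Bisimilarity quotient blocks:
  B0 = {p0, q0}
  B1 = {p1, q1}
  B2 = {p2, q2}
  B3 = {p3, q3}
p0 ∈ B0, q0 ∈ B0 → same block

P ~ Q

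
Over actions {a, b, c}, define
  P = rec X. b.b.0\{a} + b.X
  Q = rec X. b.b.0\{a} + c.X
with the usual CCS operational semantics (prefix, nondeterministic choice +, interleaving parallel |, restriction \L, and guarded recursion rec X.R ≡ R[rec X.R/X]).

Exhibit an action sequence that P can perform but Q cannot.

bbb

Reachable graph of P (3 states):
  m0 = rec X. b.b.0\{a} + b.X → =b=> m0, =b=> m1
  m1 = b.0\{a} → =b=> m2
  m2 = 0\{a} → stopped
Reachable graph of Q (3 states):
  n0 = rec X. b.b.0\{a} + c.X → =b=> n1, =c=> n0
  n1 = b.0\{a} → =b=> n2
  n2 = 0\{a} → stopped
Executing bbb from P (initial set {m0}):
  step 1 (b): {m0, m1}
  step 2 (b): {m0, m1, m2}
  step 3 (b): {m0, m1, m2}
  P completes σ.
Executing bbb from Q (initial set {n0}):
  step 1 (b): {n1}
  step 2 (b): {n2}
  step 3 (b): ∅  — Q cannot continue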